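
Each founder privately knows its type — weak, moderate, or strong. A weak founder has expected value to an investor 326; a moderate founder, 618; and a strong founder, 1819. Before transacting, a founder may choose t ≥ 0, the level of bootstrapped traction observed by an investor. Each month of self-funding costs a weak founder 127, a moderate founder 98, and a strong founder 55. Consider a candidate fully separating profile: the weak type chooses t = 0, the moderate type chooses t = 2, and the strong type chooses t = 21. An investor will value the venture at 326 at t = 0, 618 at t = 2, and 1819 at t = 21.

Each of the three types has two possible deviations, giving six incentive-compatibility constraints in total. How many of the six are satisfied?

5

Moderate (own payoff 618 − 98×2 = 422): to t=0 gives 326 → no gain ✓; to t=21 gives 1819 − 98×21 = -239 → no gain ✓.
Strong (own payoff 1819 − 55×21 = 664): to t=0 gives 326 → no gain ✓; to t=2 gives 618 − 55×2 = 508 → no gain ✓.
Weak (own payoff 326): to t=2 gives 618 − 127×2 = 364 → profitable ✗; to t=21 gives 1819 − 127×21 = -848 → no gain ✓.
5 of the 6 constraints hold; not an equilibrium.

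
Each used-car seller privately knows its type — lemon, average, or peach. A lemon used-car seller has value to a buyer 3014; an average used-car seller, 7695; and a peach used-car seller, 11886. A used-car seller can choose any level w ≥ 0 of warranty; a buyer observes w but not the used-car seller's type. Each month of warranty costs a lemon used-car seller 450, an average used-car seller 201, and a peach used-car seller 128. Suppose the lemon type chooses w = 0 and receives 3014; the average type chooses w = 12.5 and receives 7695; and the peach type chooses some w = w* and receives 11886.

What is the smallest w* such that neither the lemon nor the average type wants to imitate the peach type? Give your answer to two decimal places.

33.35

Lemon type (on-path payoff 3014) won't mimic when 3014 ≥ 11886 − 450·w*, i.e. w* ≥ 19.72.
Average type (on-path payoff 7695 − 201×12.5 = 5182.5) won't mimic when 5182.5 ≥ 11886 − 201·w*, i.e. w* ≥ 33.35.
Both must hold, so w* = max(19.72, 33.35) = 33.35. The average type's constraint binds.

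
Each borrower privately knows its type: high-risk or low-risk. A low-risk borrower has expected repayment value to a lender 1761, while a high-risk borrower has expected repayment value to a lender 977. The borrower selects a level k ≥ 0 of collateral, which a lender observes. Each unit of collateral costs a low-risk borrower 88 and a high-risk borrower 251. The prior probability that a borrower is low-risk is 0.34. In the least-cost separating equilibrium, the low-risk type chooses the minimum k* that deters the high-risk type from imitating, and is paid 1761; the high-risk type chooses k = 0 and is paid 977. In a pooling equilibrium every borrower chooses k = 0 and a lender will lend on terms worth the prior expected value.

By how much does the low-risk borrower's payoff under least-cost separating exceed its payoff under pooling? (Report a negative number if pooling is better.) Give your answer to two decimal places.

Least-cost separating signal: k* solves 977 = 1761 − 251·k*, so k* = (1761 − 977)/251 ≈ 3.1235.
Low-risk type's separating payoff: 1761 − 88 × k* = 1761 − 88 × (1761 − 977)/251 = 1761 − 68992/251 ≈ 1486.1315.
Pooling payoff: 0.34 × 1761 + 0.66 × 977 = 1243.56.
Difference: 1486.1315 − 1243.56 = 242.5715, i.e. 242.57 to two decimal places.
The low-risk type prefers to separate.

242.57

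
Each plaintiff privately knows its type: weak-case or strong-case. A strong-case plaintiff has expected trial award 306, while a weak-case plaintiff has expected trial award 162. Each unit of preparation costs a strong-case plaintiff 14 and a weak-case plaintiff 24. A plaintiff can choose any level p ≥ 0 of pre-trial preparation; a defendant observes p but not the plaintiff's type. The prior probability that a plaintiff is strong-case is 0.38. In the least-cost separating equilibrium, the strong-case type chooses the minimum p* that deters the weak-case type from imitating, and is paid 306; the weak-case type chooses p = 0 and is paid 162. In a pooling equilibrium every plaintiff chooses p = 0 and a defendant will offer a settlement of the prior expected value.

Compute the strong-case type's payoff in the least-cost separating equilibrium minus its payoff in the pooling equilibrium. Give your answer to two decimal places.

Least-cost separating signal: p* solves 162 = 306 − 24·p*, so p* = (306 − 162)/24 = 6.
Strong-case type's separating payoff: 306 − 14 × p* = 306 − 14 × (306 − 162)/24 = 306 − 2016/24 = 222.
Pooling payoff: 0.38 × 306 + 0.62 × 162 = 216.72.
Difference: 222 − 216.72 = 5.28.
The strong-case type prefers to separate.

5.28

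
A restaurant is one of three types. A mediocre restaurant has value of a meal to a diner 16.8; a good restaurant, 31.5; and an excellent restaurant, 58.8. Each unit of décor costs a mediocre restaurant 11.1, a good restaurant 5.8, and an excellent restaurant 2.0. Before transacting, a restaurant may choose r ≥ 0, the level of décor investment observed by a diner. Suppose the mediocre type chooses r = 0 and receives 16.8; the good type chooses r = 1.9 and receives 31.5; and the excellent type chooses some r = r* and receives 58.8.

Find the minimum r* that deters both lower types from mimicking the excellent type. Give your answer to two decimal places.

Good type (on-path payoff 31.5 − 5.8×1.9 = 20.48) won't mimic when 20.48 ≥ 58.8 − 5.8·r*, i.e. r* ≥ 6.61.
Mediocre type (on-path payoff 16.8) won't mimic when 16.8 ≥ 58.8 − 11.1·r*, i.e. r* ≥ 3.78.
Both must hold, so r* = max(3.78, 6.61) = 6.61. The good type's constraint binds.

6.61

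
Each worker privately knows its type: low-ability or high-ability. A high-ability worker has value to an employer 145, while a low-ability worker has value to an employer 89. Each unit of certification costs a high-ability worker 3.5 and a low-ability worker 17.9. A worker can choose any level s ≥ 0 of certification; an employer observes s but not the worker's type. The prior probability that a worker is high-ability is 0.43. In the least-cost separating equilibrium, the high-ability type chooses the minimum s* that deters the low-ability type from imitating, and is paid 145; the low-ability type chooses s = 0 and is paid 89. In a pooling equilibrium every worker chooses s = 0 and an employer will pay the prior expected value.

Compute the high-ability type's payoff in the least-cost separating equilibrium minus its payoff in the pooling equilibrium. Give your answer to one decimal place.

Least-cost separating signal: s* solves 89 = 145 − 17.9·s*, so s* = (145 − 89)/17.9 ≈ 3.1285.
High-ability type's separating payoff: 145 − 3.5 × s* = 145 − 3.5 × (145 − 89)/17.9 = 145 − 196/17.9 ≈ 134.050.
Pooling payoff: 0.43 × 145 + 0.57 × 89 = 113.08.
Difference: 134.050 − 113.08 = 20.97, i.e. 21.0 to one decimal place.
The high-ability type prefers to separate.

21.0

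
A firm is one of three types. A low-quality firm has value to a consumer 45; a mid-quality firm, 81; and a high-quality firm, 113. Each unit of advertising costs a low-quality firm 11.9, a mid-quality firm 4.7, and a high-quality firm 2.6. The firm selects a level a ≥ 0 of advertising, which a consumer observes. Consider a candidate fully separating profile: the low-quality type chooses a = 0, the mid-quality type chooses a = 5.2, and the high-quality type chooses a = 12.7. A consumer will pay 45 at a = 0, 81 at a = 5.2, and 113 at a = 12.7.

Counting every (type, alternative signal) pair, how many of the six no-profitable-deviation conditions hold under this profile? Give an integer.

High-quality (own payoff 113 − 2.6×12.7 = 79.98): to a=0 gives 45 → no gain ✓; to a=5.2 gives 81 − 2.6×5.2 = 67.48 → no gain ✓.
Low-quality (own payoff 45): to a=5.2 gives 81 − 11.9×5.2 = 19.12 → no gain ✓; to a=12.7 gives 113 − 11.9×12.7 = -38.13 → no gain ✓.
Mid-quality (own payoff 81 − 4.7×5.2 = 56.56): to a=0 gives 45 → no gain ✓; to a=12.7 gives 113 − 4.7×12.7 = 53.31 → no gain ✓.
6 of the 6 constraints hold; this profile is a separating equilibrium.

6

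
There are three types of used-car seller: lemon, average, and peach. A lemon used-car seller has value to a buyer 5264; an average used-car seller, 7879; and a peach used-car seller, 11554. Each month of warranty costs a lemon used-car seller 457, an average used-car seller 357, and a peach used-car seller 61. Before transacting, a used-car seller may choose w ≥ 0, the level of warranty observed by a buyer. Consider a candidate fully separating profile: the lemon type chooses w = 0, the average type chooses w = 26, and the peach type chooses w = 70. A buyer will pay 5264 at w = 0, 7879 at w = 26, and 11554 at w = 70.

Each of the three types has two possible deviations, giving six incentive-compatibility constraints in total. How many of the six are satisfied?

5

Lemon (own payoff 5264): to w=26 gives 7879 − 457×26 = -4003 → no gain ✓; to w=70 gives 11554 − 457×70 = -20436 → no gain ✓.
Average (own payoff 7879 − 357×26 = -1403): to w=0 gives 5264 → profitable ✗; to w=70 gives 11554 − 357×70 = -13436 → no gain ✓.
Peach (own payoff 11554 − 61×70 = 7284): to w=0 gives 5264 → no gain ✓; to w=26 gives 7879 − 61×26 = 6293 → no gain ✓.
5 of the 6 constraints hold; not an equilibrium.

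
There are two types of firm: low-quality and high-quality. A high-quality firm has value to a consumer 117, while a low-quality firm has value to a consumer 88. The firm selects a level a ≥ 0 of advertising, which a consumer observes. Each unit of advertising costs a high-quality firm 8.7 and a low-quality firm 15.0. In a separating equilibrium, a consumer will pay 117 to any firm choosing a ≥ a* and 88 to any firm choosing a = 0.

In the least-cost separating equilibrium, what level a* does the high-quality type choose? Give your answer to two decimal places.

A low-quality firm choosing a = 0 receives 88.
Imitating at a* instead would pay 117 at cost 15.0·a*, netting 117 − 15.0·a*.
Indifference: 88 = 117 − 15.0·a*, so a* = (117 − 88) / 15.0 ≈ 1.93.
At a* the low-quality type's incentive constraint just binds; the high-quality type strictly prefers a* since its per-unit cost is lower.

1.93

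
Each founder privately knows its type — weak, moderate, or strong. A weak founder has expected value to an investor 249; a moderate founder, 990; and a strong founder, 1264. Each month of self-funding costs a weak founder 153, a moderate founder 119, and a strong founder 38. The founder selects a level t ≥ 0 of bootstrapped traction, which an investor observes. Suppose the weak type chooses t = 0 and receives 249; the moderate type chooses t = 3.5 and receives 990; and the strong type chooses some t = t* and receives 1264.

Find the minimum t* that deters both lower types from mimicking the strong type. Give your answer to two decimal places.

Weak type (on-path payoff 249) won't mimic when 249 ≥ 1264 − 153·t*, i.e. t* ≥ 6.63.
Moderate type (on-path payoff 990 − 119×3.5 = 573.5) won't mimic when 573.5 ≥ 1264 − 119·t*, i.e. t* ≥ 5.80.
Both must hold, so t* = max(6.63, 5.80) = 6.63. The weak type's constraint binds.

6.63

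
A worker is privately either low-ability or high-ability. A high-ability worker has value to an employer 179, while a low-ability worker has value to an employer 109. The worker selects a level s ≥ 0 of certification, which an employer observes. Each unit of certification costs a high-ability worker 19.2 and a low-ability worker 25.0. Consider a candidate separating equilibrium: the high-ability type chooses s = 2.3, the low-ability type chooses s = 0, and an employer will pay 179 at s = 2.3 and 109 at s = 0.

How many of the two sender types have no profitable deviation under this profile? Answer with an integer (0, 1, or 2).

1

High-ability type: signal → 179 − 19.2 × 2.3 = 134.84; deviate to 0 → 109. IC holds (134.84 ≥ 109).
Low-ability type: stay at 0 → 109; mimic → 179 − 25.0 × 2.3 = 121.5. IC fails (109 < 121.5).
1 of 2 constraints hold, so this profile is not an equilibrium.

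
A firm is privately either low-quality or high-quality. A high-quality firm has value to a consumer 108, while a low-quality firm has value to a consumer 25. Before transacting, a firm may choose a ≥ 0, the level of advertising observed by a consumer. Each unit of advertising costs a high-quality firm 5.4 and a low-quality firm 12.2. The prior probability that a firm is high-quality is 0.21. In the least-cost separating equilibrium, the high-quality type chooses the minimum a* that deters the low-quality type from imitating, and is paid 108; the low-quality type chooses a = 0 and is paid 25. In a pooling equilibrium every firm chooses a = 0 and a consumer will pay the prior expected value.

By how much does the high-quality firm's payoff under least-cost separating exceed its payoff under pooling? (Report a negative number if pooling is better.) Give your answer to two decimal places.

Least-cost separating signal: a* solves 25 = 108 − 12.2·a*, so a* = (108 − 25)/12.2 ≈ 6.8033.
High-quality type's separating payoff: 108 − 5.4 × a* = 108 − 5.4 × (108 − 25)/12.2 = 108 − 448.2/12.2 ≈ 71.2623.
Pooling payoff: 0.21 × 108 + 0.79 × 25 = 42.43.
Difference: 71.2623 − 42.43 = 28.8323, i.e. 28.83 to two decimal places.
The high-quality type prefers to separate.

28.83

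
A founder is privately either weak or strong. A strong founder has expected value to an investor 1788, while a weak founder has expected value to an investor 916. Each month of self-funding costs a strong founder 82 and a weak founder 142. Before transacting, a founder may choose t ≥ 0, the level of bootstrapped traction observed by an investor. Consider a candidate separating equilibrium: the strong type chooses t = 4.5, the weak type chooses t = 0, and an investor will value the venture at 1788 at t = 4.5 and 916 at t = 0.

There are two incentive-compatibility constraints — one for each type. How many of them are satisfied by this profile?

Strong type: signal → 1788 − 82 × 4.5 = 1419; deviate to 0 → 916. IC holds (1419 ≥ 916).
Weak type: stay at 0 → 916; mimic → 1788 − 142 × 4.5 = 1149. IC fails (916 < 1149).
1 of 2 constraints hold, so this profile is not an equilibrium.

1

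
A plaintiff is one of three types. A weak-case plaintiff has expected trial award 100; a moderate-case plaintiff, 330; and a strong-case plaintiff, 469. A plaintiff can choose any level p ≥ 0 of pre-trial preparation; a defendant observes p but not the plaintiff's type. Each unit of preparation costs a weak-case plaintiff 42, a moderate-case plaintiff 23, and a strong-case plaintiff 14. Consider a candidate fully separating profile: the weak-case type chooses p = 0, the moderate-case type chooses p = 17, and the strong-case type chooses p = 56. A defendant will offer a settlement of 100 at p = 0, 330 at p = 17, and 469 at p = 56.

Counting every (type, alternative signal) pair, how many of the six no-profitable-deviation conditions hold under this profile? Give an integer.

3

Moderate-case (own payoff 330 − 23×17 = -61): to p=0 gives 100 → profitable ✗; to p=56 gives 469 − 23×56 = -819 → no gain ✓.
Weak-case (own payoff 100): to p=17 gives 330 − 42×17 = -384 → no gain ✓; to p=56 gives 469 − 42×56 = -1883 → no gain ✓.
Strong-case (own payoff 469 − 14×56 = -315): to p=0 gives 100 → profitable ✗; to p=17 gives 330 − 14×17 = 92 → profitable ✗.
3 of the 6 constraints hold; not an equilibrium.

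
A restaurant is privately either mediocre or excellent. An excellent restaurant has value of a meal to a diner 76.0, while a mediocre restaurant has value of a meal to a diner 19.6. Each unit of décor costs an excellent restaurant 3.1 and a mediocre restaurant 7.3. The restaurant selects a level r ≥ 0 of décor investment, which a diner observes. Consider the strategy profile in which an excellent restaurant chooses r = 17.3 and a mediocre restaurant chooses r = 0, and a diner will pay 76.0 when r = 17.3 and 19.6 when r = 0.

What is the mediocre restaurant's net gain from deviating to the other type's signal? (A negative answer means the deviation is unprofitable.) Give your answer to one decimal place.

-69.9

Playing r = 0 the mediocre restaurant receives 19.6.
Deviating to r = 17.3 brings payment 76.0 at cost 7.3 × 17.3 = 126.29, netting -50.29.
Gain from deviating: -50.29 − 19.6 = -69.89, i.e. -69.9 to one decimal place.
The gain is negative, so the mediocre type's incentive-compatibility constraint is satisfied.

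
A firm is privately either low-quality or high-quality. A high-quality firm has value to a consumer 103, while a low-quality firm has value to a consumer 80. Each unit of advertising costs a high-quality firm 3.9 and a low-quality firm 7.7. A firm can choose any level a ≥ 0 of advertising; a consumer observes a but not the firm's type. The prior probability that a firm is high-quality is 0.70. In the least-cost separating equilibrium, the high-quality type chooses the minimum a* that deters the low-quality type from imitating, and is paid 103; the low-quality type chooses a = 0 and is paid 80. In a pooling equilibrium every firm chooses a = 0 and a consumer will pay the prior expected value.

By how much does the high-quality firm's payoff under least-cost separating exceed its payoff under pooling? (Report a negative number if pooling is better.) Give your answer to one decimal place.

-4.7

Least-cost separating signal: a* solves 80 = 103 − 7.7·a*, so a* = (103 − 80)/7.7 ≈ 2.9870.
High-quality type's separating payoff: 103 − 3.9 × a* = 103 − 3.9 × (103 − 80)/7.7 = 103 − 89.7/7.7 ≈ 91.351.
Pooling payoff: 0.70 × 103 + 0.30 × 80 = 96.1.
Difference: 91.351 − 96.1 = -4.749, i.e. -4.7 to one decimal place.
The high-quality type would prefer the pooling outcome.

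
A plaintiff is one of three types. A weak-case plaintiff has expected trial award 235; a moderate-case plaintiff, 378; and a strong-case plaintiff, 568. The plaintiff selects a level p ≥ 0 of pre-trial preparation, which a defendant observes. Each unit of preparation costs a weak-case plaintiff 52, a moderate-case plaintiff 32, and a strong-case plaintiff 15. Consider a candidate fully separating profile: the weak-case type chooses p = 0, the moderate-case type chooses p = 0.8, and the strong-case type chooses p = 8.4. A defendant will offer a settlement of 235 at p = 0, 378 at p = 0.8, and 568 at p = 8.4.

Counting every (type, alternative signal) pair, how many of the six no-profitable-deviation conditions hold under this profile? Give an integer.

5

Moderate-case (own payoff 378 − 32×0.8 = 352.4): to p=0 gives 235 → no gain ✓; to p=8.4 gives 568 − 32×8.4 = 299.2 → no gain ✓.
Weak-case (own payoff 235): to p=0.8 gives 378 − 52×0.8 = 336.4 → profitable ✗; to p=8.4 gives 568 − 52×8.4 = 131.2 → no gain ✓.
Strong-case (own payoff 568 − 15×8.4 = 442): to p=0 gives 235 → no gain ✓; to p=0.8 gives 378 − 15×0.8 = 366 → no gain ✓.
5 of the 6 constraints hold; not an equilibrium.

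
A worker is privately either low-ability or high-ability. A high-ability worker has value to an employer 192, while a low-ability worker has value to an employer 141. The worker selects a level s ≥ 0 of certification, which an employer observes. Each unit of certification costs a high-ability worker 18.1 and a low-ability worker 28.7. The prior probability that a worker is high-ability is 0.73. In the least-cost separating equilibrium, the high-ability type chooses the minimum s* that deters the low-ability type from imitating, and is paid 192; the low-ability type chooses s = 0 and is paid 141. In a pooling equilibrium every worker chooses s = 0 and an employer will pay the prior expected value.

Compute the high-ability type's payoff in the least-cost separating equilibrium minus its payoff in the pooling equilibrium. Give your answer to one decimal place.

-18.4

Least-cost separating signal: s* solves 141 = 192 − 28.7·s*, so s* = (192 − 141)/28.7 ≈ 1.7770.
High-ability type's separating payoff: 192 − 18.1 × s* = 192 − 18.1 × (192 − 141)/28.7 = 192 − 923.1/28.7 ≈ 159.836.
Pooling payoff: 0.73 × 192 + 0.27 × 141 = 178.23.
Difference: 159.836 − 178.23 = -18.394, i.e. -18.4 to one decimal place.
The high-ability type would prefer the pooling outcome.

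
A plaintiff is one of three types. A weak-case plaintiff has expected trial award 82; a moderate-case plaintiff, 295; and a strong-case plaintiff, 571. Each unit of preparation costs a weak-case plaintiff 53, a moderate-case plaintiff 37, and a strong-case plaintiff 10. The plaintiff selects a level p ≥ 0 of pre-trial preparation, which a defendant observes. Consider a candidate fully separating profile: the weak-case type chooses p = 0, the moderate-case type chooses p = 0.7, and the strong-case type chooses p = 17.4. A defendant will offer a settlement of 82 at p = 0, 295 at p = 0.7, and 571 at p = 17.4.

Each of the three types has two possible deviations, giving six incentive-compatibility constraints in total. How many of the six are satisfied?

5

Moderate-case (own payoff 295 − 37×0.7 = 269.1): to p=0 gives 82 → no gain ✓; to p=17.4 gives 571 − 37×17.4 = -72.8 → no gain ✓.
Weak-case (own payoff 82): to p=0.7 gives 295 − 53×0.7 = 257.9 → profitable ✗; to p=17.4 gives 571 − 53×17.4 = -351.2 → no gain ✓.
Strong-case (own payoff 571 − 10×17.4 = 397): to p=0 gives 82 → no gain ✓; to p=0.7 gives 295 − 10×0.7 = 288 → no gain ✓.
5 of the 6 constraints hold; not an equilibrium.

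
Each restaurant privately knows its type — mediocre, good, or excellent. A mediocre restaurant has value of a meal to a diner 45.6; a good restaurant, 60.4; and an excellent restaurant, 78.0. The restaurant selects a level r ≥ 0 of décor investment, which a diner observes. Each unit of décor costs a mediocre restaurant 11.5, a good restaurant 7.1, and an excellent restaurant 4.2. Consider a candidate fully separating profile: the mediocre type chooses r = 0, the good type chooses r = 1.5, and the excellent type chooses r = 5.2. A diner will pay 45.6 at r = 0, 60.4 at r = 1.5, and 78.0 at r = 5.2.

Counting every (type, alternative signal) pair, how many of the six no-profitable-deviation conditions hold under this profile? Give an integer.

6

Excellent (own payoff 78.0 − 4.2×5.2 = 56.16): to r=0 gives 45.6 → no gain ✓; to r=1.5 gives 60.4 − 4.2×1.5 = 54.1 → no gain ✓.
Good (own payoff 60.4 − 7.1×1.5 = 49.75): to r=0 gives 45.6 → no gain ✓; to r=5.2 gives 78.0 − 7.1×5.2 = 41.08 → no gain ✓.
Mediocre (own payoff 45.6): to r=1.5 gives 60.4 − 11.5×1.5 = 43.15 → no gain ✓; to r=5.2 gives 78.0 − 11.5×5.2 = 18.2 → no gain ✓.
6 of the 6 constraints hold; this profile is a separating equilibrium.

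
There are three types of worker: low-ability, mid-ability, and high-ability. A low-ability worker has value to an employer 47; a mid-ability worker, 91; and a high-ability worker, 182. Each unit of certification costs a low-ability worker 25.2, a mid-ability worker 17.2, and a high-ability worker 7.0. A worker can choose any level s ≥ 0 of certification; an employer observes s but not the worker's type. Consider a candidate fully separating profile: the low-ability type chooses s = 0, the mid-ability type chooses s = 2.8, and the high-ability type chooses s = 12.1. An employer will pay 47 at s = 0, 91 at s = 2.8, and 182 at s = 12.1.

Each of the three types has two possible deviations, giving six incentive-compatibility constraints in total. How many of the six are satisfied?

5

Low-ability (own payoff 47): to s=2.8 gives 91 − 25.2×2.8 = 20.44 → no gain ✓; to s=12.1 gives 182 − 25.2×12.1 = -122.92 → no gain ✓.
Mid-ability (own payoff 91 − 17.2×2.8 = 42.84): to s=0 gives 47 → profitable ✗; to s=12.1 gives 182 − 17.2×12.1 = -26.12 → no gain ✓.
High-ability (own payoff 182 − 7.0×12.1 = 97.3): to s=0 gives 47 → no gain ✓; to s=2.8 gives 91 − 7.0×2.8 = 71.4 → no gain ✓.
5 of the 6 constraints hold; not an equilibrium.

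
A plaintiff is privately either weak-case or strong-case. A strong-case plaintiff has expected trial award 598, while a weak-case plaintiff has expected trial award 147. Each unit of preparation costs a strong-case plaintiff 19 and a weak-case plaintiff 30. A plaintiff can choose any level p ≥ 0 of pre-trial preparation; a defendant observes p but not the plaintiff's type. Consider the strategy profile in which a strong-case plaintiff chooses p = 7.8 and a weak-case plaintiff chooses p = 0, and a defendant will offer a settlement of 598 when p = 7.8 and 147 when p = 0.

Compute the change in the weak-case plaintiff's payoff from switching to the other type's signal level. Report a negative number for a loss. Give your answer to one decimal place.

Playing p = 0 the weak-case plaintiff receives 147.
Deviating to p = 7.8 brings payment 598 at cost 30 × 7.8 = 234, netting 364.
Gain from deviating: 364 − 147 = 217.0.
The gain is positive, so the weak-case type's incentive-compatibility constraint is violated — this profile is not a separating equilibrium.

217.0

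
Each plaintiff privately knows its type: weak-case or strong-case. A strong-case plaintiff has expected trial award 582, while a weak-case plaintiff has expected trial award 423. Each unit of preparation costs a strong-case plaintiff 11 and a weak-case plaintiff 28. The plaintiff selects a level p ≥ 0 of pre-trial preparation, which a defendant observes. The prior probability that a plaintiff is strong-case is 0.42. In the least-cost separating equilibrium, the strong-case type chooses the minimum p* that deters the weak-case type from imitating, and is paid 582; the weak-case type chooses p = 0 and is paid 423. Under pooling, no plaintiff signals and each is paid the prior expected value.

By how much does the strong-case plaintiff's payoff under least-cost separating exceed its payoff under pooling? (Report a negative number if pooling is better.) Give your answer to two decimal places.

Least-cost separating signal: p* solves 423 = 582 − 28·p*, so p* = (582 − 423)/28 ≈ 5.6786.
Strong-case type's separating payoff: 582 − 11 × p* = 582 − 11 × (582 − 423)/28 = 582 − 1749/28 ≈ 519.5357.
Pooling payoff: 0.42 × 582 + 0.58 × 423 = 489.78.
Difference: 519.5357 − 489.78 = 29.7557, i.e. 29.76 to two decimal places.
The strong-case type prefers to separate.

29.76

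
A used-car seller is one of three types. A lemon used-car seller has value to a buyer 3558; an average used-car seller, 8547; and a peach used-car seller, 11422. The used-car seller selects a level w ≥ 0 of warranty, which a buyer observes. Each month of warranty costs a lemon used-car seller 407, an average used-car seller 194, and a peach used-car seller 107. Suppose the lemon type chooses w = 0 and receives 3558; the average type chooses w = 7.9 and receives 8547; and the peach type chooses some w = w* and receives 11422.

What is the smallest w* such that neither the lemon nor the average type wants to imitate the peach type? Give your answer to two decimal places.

Average type (on-path payoff 8547 − 194×7.9 = 7014.4) won't mimic when 7014.4 ≥ 11422 − 194·w*, i.e. w* ≥ 22.72.
Lemon type (on-path payoff 3558) won't mimic when 3558 ≥ 11422 − 407·w*, i.e. w* ≥ 19.32.
Both must hold, so w* = max(19.32, 22.72) = 22.72. The average type's constraint binds.

22.72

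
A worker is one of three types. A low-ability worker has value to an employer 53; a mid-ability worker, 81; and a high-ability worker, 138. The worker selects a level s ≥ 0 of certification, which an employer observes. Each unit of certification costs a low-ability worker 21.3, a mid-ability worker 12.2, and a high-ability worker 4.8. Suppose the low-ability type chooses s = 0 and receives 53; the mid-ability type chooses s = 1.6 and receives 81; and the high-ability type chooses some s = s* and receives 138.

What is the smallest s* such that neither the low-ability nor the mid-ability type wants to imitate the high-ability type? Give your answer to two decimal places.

Mid-ability type (on-path payoff 81 − 12.2×1.6 = 61.48) won't mimic when 61.48 ≥ 138 − 12.2·s*, i.e. s* ≥ 6.27.
Low-ability type (on-path payoff 53) won't mimic when 53 ≥ 138 − 21.3·s*, i.e. s* ≥ 3.99.
Both must hold, so s* = max(3.99, 6.27) = 6.27. The mid-ability type's constraint binds.

6.27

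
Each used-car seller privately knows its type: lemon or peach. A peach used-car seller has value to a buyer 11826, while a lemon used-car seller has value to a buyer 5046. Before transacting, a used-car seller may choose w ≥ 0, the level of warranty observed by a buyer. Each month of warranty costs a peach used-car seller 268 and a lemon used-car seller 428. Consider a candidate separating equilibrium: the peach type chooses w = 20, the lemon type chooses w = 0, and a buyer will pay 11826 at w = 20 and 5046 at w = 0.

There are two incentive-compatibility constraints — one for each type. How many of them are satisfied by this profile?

2

Peach type: signal → 11826 − 268 × 20 = 6466; deviate to 0 → 5046. IC holds (6466 ≥ 5046).
Lemon type: stay at 0 → 5046; mimic → 11826 − 428 × 20 = 3266. IC holds (5046 ≥ 3266).
2 of 2 constraints hold, so this is a separating equilibrium.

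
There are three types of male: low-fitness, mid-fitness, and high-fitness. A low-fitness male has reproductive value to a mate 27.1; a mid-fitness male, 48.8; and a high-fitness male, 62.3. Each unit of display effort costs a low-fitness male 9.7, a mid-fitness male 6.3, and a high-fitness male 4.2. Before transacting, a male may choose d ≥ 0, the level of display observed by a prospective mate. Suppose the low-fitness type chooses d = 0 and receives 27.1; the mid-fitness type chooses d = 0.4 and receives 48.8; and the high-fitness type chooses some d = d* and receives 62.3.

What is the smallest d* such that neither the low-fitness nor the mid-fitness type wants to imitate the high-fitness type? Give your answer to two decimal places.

Mid-fitness type (on-path payoff 48.8 − 6.3×0.4 = 46.28) won't mimic when 46.28 ≥ 62.3 − 6.3·d*, i.e. d* ≥ 2.54.
Low-fitness type (on-path payoff 27.1) won't mimic when 27.1 ≥ 62.3 − 9.7·d*, i.e. d* ≥ 3.63.
Both must hold, so d* = max(3.63, 2.54) = 3.63. The low-fitness type's constraint binds.

3.63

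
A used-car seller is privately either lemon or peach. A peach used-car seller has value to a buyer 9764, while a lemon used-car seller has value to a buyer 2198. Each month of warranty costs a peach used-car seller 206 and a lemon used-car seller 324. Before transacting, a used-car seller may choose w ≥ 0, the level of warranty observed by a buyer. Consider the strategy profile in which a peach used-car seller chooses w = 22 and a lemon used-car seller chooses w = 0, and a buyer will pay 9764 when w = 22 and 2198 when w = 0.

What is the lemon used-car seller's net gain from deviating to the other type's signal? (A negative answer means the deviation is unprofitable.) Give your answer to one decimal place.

438.0

Playing w = 0 the lemon used-car seller receives 2198.
Deviating to w = 22 brings payment 9764 at cost 324 × 22 = 7128, netting 2636.
Gain from deviating: 2636 − 2198 = 438.0.
The gain is positive, so the lemon type's incentive-compatibility constraint is violated — this profile is not a separating equilibrium.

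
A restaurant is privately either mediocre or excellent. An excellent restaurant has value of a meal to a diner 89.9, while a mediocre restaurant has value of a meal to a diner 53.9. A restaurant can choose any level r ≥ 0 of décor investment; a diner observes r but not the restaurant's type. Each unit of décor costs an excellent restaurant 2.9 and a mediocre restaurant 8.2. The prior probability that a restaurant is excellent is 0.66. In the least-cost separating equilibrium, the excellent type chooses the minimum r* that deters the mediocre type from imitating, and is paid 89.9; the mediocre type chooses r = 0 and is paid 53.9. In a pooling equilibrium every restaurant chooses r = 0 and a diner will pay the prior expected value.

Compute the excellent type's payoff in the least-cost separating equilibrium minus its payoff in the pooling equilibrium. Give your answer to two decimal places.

Least-cost separating signal: r* solves 53.9 = 89.9 − 8.2·r*, so r* = (89.9 − 53.9)/8.2 ≈ 4.3902.
Excellent type's separating payoff: 89.9 − 2.9 × r* = 89.9 − 2.9 × (89.9 − 53.9)/8.2 = 89.9 − 104.4/8.2 ≈ 77.1683.
Pooling payoff: 0.66 × 89.9 + 0.34 × 53.9 = 77.66.
Difference: 77.1683 − 77.66 = -0.4917, i.e. -0.49 to two decimal places.
The excellent type would prefer the pooling outcome.

-0.49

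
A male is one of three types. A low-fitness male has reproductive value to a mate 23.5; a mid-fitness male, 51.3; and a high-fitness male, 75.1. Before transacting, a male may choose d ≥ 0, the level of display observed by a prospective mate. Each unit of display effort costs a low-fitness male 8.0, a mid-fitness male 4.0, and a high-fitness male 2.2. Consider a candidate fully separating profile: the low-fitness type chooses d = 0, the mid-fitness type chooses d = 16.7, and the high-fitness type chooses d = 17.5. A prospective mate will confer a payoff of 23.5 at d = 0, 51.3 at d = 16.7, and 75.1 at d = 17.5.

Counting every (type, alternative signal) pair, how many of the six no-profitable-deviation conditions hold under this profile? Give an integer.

4

Low-fitness (own payoff 23.5): to d=16.7 gives 51.3 − 8.0×16.7 = -82.3 → no gain ✓; to d=17.5 gives 75.1 − 8.0×17.5 = -64.9 → no gain ✓.
Mid-fitness (own payoff 51.3 − 4.0×16.7 = -15.5): to d=0 gives 23.5 → profitable ✗; to d=17.5 gives 75.1 − 4.0×17.5 = 5.1 → profitable ✗.
High-fitness (own payoff 75.1 − 2.2×17.5 = 36.6): to d=0 gives 23.5 → no gain ✓; to d=16.7 gives 51.3 − 2.2×16.7 = 14.56 → no gain ✓.
4 of the 6 constraints hold; not an equilibrium.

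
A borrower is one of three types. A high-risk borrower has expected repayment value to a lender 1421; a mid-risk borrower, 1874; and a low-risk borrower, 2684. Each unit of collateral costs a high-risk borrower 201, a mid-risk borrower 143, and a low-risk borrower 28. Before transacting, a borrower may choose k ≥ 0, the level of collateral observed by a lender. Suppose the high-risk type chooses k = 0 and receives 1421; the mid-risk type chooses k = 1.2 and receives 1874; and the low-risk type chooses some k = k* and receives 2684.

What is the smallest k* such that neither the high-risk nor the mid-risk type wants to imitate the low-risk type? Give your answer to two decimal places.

6.86

High-risk type (on-path payoff 1421) won't mimic when 1421 ≥ 2684 − 201·k*, i.e. k* ≥ 6.28.
Mid-risk type (on-path payoff 1874 − 143×1.2 = 1702.4) won't mimic when 1702.4 ≥ 2684 − 143·k*, i.e. k* ≥ 6.86.
Both must hold, so k* = max(6.28, 6.86) = 6.86. The mid-risk type's constraint binds.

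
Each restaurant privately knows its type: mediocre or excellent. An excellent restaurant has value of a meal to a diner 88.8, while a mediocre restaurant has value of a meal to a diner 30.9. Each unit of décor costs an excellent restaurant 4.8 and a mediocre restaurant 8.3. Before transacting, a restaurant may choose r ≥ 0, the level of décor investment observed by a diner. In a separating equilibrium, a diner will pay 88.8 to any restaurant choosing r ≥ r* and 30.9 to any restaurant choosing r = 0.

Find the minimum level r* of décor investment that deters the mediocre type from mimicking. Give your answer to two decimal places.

A mediocre restaurant choosing r = 0 receives 30.9.
Imitating at r* instead would pay 88.8 at cost 8.3·r*, netting 88.8 − 8.3·r*.
Indifference: 30.9 = 88.8 − 8.3·r*, so r* = (88.8 − 30.9) / 8.3 ≈ 6.98.
This is the mediocre type's binding incentive-compatibility constraint; any r ≥ 6.98 sustains separation on that side.

6.98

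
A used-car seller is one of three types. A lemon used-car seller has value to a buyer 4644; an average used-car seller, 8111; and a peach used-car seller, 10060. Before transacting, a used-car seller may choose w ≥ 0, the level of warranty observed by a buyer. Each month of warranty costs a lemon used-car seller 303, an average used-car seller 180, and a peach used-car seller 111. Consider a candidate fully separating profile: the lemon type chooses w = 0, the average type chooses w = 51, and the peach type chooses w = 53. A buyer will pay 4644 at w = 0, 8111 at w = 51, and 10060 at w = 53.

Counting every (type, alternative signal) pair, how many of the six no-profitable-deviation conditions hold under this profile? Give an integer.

3

Peach (own payoff 10060 − 111×53 = 4177): to w=0 gives 4644 → profitable ✗; to w=51 gives 8111 − 111×51 = 2450 → no gain ✓.
Average (own payoff 8111 − 180×51 = -1069): to w=0 gives 4644 → profitable ✗; to w=53 gives 10060 − 180×53 = 520 → profitable ✗.
Lemon (own payoff 4644): to w=51 gives 8111 − 303×51 = -7342 → no gain ✓; to w=53 gives 10060 − 303×53 = -5999 → no gain ✓.
3 of the 6 constraints hold; not an equilibrium.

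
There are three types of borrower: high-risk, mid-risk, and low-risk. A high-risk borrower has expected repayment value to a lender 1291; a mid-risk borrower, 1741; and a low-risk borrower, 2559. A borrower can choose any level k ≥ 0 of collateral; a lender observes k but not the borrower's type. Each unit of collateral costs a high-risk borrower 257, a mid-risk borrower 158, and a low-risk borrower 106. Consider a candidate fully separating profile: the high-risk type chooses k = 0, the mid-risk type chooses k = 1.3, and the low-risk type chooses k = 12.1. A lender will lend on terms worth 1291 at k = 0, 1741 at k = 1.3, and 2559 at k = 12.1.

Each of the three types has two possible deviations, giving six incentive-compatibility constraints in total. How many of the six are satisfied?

High-risk (own payoff 1291): to k=1.3 gives 1741 − 257×1.3 = 1406.9 → profitable ✗; to k=12.1 gives 2559 − 257×12.1 = -550.7 → no gain ✓.
Low-risk (own payoff 2559 − 106×12.1 = 1276.4): to k=0 gives 1291 → profitable ✗; to k=1.3 gives 1741 − 106×1.3 = 1603.2 → profitable ✗.
Mid-risk (own payoff 1741 − 158×1.3 = 1535.6): to k=0 gives 1291 → no gain ✓; to k=12.1 gives 2559 − 158×12.1 = 647.2 → no gain ✓.
3 of the 6 constraints hold; not an equilibrium.

3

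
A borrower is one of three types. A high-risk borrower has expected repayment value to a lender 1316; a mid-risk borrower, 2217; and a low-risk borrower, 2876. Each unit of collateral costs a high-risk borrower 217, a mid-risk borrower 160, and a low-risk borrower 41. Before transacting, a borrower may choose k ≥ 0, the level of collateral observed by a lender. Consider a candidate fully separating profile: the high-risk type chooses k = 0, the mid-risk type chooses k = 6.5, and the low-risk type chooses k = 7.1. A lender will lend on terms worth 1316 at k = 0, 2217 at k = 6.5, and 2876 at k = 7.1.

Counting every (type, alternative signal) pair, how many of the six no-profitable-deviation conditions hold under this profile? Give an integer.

3

High-risk (own payoff 1316): to k=6.5 gives 2217 − 217×6.5 = 806.5 → no gain ✓; to k=7.1 gives 2876 − 217×7.1 = 1335.3 → profitable ✗.
Mid-risk (own payoff 2217 − 160×6.5 = 1177): to k=0 gives 1316 → profitable ✗; to k=7.1 gives 2876 − 160×7.1 = 1740 → profitable ✗.
Low-risk (own payoff 2876 − 41×7.1 = 2584.9): to k=0 gives 1316 → no gain ✓; to k=6.5 gives 2217 − 41×6.5 = 1950.5 → no gain ✓.
3 of the 6 constraints hold; not an equilibrium.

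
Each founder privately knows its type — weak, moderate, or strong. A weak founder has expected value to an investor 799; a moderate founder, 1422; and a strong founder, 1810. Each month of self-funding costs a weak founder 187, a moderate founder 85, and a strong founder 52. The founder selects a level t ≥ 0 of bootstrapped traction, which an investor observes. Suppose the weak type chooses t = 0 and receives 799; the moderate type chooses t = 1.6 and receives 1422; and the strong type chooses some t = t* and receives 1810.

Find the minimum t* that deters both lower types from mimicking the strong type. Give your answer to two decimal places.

6.16

Weak type (on-path payoff 799) won't mimic when 799 ≥ 1810 − 187·t*, i.e. t* ≥ 5.41.
Moderate type (on-path payoff 1422 − 85×1.6 = 1286) won't mimic when 1286 ≥ 1810 − 85·t*, i.e. t* ≥ 6.16.
Both must hold, so t* = max(5.41, 6.16) = 6.16. The moderate type's constraint binds.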